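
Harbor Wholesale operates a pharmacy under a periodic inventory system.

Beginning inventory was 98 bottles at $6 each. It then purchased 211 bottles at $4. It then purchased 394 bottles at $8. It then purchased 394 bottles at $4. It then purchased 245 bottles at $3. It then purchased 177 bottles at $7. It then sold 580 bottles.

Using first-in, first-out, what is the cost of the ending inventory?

Ending inventory = $4,534

Sale 1 (580) [FIFO — oldest first]: 98 @ $6 + 211 @ $4 + 271 @ $8 = $3,600
Ending inventory: 123 @ $8 + 394 @ $4 + 245 @ $3 + 177 @ $7 = $4,534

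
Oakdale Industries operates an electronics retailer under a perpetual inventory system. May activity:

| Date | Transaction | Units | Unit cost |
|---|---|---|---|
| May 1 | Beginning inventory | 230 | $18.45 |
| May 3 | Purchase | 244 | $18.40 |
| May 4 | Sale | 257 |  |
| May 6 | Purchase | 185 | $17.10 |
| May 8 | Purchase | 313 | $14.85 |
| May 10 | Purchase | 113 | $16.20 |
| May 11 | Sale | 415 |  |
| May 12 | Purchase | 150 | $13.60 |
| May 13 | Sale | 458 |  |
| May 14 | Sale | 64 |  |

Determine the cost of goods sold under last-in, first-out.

COGS = $19,658.80

May 4, 257 sold [LIFO — newest first]: 244 @ $18.40 + 13 @ $18.45 = $4,729.45
May 11, 415 sold [LIFO — newest first]: 113 @ $16.20 + 302 @ $14.85 = $6,315.30
May 13, 458 sold [LIFO — newest first]: 150 @ $13.60 + 11 @ $14.85 + 185 @ $17.10 + 112 @ $18.45 = $7,433.25
May 14, 64 sold [LIFO — newest first]: 64 @ $18.45 = $1,180.80
Total COGS = $4,729.45 + $6,315.30 + $7,433.25 + $1,180.80 = $19,658.80
Ending inventory: 41 @ $18.45 = $756.45
Check: goods available $20,415.25 = COGS $19,658.80 + ending $756.45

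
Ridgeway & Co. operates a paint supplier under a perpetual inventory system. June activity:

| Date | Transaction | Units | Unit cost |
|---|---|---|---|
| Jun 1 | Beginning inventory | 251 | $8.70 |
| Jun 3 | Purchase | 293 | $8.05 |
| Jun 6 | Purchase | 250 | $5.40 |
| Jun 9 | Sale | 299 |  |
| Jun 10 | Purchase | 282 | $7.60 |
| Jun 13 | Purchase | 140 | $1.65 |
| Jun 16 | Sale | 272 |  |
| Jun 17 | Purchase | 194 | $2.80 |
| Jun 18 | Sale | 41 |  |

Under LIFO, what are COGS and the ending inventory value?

COGS = $3,093.45; ending inventory = $5,716.30

Jun 9, 299 sold [LIFO — newest first]: 250 @ $5.40 + 49 @ $8.05 = $1,744.45
Jun 16, 272 sold [LIFO — newest first]: 140 @ $1.65 + 132 @ $7.60 = $1,234.20
Jun 18, 41 sold [LIFO — newest first]: 41 @ $2.80 = $114.80
Total COGS = $1,744.45 + $1,234.20 + $114.80 = $3,093.45
Ending inventory: 251 @ $8.70 + 244 @ $8.05 + 150 @ $7.60 + 153 @ $2.80 = $5,716.30
Check: goods available $8,809.75 = COGS $3,093.45 + ending $5,716.30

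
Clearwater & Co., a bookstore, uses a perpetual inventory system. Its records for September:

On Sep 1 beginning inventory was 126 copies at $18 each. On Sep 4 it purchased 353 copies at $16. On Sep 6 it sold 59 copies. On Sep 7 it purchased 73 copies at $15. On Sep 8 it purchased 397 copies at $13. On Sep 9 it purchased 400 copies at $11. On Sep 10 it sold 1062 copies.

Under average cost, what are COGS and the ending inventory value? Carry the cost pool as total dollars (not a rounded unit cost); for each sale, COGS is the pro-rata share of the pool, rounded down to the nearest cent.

After Sep 1: 126 on hand, pool $2,268.00 (≈ $18.0000 each)
After Sep 4: 479 on hand, pool $7,916.00 (≈ $16.5261 each)
Sep 6, sell 59: 59/479 × $7,916.00 → $975.03
After Sep 7: 493 on hand, pool $8,035.97 (≈ $16.3001 each)
After Sep 8: 890 on hand, pool $13,196.97 (≈ $14.8281 each)
After Sep 9: 1290 on hand, pool $17,596.97 (≈ $13.6411 each)
Sep 10, sell 1062: 1062/1290 × $17,596.97 → $14,486.80
Total COGS = $975.03 + $14,486.80 = $15,461.83
Ending inventory (cost pool remaining) = $3,110.17

COGS = $15,461.83; ending inventory = $3,110.17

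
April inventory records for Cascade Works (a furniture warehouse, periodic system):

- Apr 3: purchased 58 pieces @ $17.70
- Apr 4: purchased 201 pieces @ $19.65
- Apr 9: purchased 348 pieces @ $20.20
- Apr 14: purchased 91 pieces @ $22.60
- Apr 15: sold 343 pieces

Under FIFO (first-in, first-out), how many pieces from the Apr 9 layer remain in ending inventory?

264

Apr 15, 343 sold [FIFO — oldest first]: 58 @ $17.70 + 201 @ $19.65 + 84 @ $20.20 = $6,673.05
Ending inventory: 264 @ $20.20 + 91 @ $22.60 = $7,389.40
Check: goods available $14,062.45 = COGS $6,673.05 + ending $7,389.40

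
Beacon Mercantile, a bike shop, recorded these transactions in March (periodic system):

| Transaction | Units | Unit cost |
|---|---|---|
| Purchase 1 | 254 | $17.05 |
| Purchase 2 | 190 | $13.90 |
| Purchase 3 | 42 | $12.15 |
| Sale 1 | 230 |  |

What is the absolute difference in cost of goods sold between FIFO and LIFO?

$798.00

FIFO COGS: 230 @ $17.05 = $3,921.50
LIFO COGS: 42 @ $12.15 + 188 @ $13.90 = $3,123.50
Difference = |$3,921.50 − $3,123.50| = $798.00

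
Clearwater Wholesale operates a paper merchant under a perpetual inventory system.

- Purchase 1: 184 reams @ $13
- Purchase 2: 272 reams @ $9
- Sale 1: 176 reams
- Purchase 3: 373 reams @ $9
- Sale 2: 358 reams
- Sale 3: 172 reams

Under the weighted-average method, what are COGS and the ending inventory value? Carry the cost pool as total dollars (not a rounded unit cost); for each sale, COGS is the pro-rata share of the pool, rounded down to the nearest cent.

After Purchase 1: 184 on hand, pool $2,392.00 (≈ $13.0000 each)
After Purchase 2: 456 on hand, pool $4,840.00 (≈ $10.6140 each)
Sale 1, sell 176: 176/456 × $4,840.00 → $1,868.07
After Purchase 3: 653 on hand, pool $6,328.93 (≈ $9.6921 each)
Sale 2, sell 358: 358/653 × $6,328.93 → $3,469.76
Sale 3, sell 172: 172/295 × $2,859.17 → $1,667.04
Total COGS = $1,868.07 + $3,469.76 + $1,667.04 = $7,004.87
Ending inventory (cost pool remaining) = $1,192.13
Check: goods available $8,197.00 = COGS $7,004.87 + ending $1,192.13

COGS = $7,004.87; ending inventory = $1,192.13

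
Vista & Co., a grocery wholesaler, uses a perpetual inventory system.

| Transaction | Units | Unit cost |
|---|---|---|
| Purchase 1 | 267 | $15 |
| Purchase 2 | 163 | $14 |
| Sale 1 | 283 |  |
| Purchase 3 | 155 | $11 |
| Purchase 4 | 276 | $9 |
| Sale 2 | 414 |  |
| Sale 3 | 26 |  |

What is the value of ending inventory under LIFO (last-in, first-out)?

Ending inventory = $2,070

Sale 1 (283) [LIFO — newest first]: 163 @ $14 + 120 @ $15 = $4,082
Sale 2 (414) [LIFO — newest first]: 276 @ $9 + 138 @ $11 = $4,002
Sale 3 (26) [LIFO — newest first]: 17 @ $11 + 9 @ $15 = $322
Total COGS = $4,082 + $4,002 + $322 = $8,406
Ending inventory: 138 @ $15 = $2,070
Check: goods available $10,476 = COGS $8,406 + ending $2,070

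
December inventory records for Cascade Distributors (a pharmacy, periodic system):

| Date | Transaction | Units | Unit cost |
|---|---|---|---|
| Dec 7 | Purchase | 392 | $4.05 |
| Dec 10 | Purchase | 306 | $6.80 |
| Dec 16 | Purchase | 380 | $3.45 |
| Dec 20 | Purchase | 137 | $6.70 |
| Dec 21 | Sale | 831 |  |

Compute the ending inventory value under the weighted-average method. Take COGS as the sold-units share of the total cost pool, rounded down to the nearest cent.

Ending inventory = $1,863.84

Dec 21, sell 831: 831/1215 × $5,897.30 → $4,033.46
Ending inventory (cost pool remaining) = $1,863.84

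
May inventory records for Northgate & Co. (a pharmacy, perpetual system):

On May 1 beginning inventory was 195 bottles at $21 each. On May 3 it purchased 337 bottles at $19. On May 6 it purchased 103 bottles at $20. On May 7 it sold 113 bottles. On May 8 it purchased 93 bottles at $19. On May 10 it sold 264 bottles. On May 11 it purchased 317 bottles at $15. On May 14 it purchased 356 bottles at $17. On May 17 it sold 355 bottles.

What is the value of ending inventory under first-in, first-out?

May 7, 113 sold [FIFO — oldest first]: 113 @ $21 = $2,373
May 10, 264 sold [FIFO — oldest first]: 82 @ $21 + 182 @ $19 = $5,180
May 17, 355 sold [FIFO — oldest first]: 155 @ $19 + 103 @ $20 + 93 @ $19 + 4 @ $15 = $6,832
Total COGS = $2,373 + $5,180 + $6,832 = $14,385
Ending inventory: 313 @ $15 + 356 @ $17 = $10,747
Check: goods available $25,132 = COGS $14,385 + ending $10,747

Ending inventory = $10,747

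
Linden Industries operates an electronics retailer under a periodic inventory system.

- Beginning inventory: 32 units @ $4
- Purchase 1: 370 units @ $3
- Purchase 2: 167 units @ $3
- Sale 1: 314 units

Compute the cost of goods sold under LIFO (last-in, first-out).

Sale 1 (314) [LIFO — newest first]: 167 @ $3 + 147 @ $3 = $942
Ending inventory: 32 @ $4 + 223 @ $3 = $797

COGS = $942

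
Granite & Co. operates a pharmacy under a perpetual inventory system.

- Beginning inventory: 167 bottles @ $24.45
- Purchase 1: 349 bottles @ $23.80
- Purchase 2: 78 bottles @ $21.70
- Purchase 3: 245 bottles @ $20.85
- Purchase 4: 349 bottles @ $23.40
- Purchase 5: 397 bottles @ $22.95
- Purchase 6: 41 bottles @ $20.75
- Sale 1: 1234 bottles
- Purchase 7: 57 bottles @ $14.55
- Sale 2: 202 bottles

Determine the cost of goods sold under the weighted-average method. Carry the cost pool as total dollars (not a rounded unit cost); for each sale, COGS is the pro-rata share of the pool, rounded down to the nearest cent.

After Beginning: 167 on hand, pool $4,083.15 (≈ $24.4500 each)
After Purchase 1: 516 on hand, pool $12,389.35 (≈ $24.0104 each)
After Purchase 2: 594 on hand, pool $14,081.95 (≈ $23.7070 each)
After Purchase 3: 839 on hand, pool $19,190.20 (≈ $22.8727 each)
After Purchase 4: 1188 on hand, pool $27,356.80 (≈ $23.0276 each)
After Purchase 5: 1585 on hand, pool $36,467.95 (≈ $23.0082 each)
After Purchase 6: 1626 on hand, pool $37,318.70 (≈ $22.9512 each)
Sale 1, sell 1234: 1234/1626 × $37,318.70 → $28,321.81
After Purchase 7: 449 on hand, pool $9,826.24 (≈ $21.8847 each)
Sale 2, sell 202: 202/449 × $9,826.24 → $4,420.71
Total COGS = $28,321.81 + $4,420.71 = $32,742.52
Ending inventory (cost pool remaining) = $5,405.53
Check: goods available $38,148.05 = COGS $32,742.52 + ending $5,405.53

COGS = $32,742.52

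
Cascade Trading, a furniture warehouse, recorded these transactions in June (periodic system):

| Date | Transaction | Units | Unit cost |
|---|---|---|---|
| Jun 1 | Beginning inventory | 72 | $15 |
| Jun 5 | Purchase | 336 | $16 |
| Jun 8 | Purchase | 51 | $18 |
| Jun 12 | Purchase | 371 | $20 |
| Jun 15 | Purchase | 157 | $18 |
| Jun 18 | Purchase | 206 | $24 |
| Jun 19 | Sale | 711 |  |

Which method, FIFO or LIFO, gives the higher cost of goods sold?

FIFO COGS: 72 @ $15 + 336 @ $16 + 51 @ $18 + 252 @ $20 = $12,414
LIFO COGS: 206 @ $24 + 157 @ $18 + 348 @ $20 = $14,730

LIFO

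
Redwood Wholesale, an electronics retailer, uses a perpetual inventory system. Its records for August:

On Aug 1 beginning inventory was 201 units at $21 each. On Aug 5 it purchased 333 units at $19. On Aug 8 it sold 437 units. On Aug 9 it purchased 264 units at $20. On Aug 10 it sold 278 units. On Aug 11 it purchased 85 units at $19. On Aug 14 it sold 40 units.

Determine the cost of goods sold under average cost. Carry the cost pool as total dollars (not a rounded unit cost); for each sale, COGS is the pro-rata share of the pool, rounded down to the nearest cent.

After Aug 1: 201 on hand, pool $4,221.00 (≈ $21.0000 each)
After Aug 5: 534 on hand, pool $10,548.00 (≈ $19.7528 each)
Aug 8, sell 437: 437/534 × $10,548.00 → $8,631.97
After Aug 9: 361 on hand, pool $7,196.03 (≈ $19.9336 each)
Aug 10, sell 278: 278/361 × $7,196.03 → $5,541.54
After Aug 11: 168 on hand, pool $3,269.49 (≈ $19.4612 each)
Aug 14, sell 40: 40/168 × $3,269.49 → $778.45
Total COGS = $8,631.97 + $5,541.54 + $778.45 = $14,951.96
Ending inventory (cost pool remaining) = $2,491.04

COGS = $14,951.96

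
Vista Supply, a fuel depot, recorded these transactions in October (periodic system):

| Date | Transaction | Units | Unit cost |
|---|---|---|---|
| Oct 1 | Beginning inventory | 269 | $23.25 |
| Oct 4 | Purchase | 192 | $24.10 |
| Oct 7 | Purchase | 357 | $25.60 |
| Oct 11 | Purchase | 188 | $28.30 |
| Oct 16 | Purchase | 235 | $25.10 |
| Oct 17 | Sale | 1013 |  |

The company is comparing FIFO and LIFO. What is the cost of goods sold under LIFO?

COGS = $25,938.55

FIFO COGS: 269 @ $23.25 + 192 @ $24.10 + 357 @ $25.60 + 188 @ $28.30 + 7 @ $25.10 = $25,516.75
LIFO COGS: 235 @ $25.10 + 188 @ $28.30 + 357 @ $25.60 + 192 @ $24.10 + 41 @ $23.25 = $25,938.55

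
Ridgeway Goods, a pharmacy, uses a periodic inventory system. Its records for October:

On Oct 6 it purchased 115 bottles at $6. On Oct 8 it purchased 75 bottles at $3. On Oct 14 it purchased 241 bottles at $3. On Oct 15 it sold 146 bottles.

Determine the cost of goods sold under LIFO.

Oct 15, 146 sold [LIFO — newest first]: 146 @ $3 = $438
Ending inventory: 115 @ $6 + 75 @ $3 + 95 @ $3 = $1,200

COGS = $438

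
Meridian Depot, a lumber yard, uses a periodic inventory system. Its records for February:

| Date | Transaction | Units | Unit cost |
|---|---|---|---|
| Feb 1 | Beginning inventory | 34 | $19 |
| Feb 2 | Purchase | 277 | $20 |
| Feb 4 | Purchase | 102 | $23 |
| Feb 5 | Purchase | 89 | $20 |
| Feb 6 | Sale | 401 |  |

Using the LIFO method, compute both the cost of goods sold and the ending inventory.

Feb 6, 401 sold [LIFO — newest first]: 89 @ $20 + 102 @ $23 + 210 @ $20 = $8,326
Ending inventory: 34 @ $19 + 67 @ $20 = $1,986

COGS = $8,326; ending inventory = $1,986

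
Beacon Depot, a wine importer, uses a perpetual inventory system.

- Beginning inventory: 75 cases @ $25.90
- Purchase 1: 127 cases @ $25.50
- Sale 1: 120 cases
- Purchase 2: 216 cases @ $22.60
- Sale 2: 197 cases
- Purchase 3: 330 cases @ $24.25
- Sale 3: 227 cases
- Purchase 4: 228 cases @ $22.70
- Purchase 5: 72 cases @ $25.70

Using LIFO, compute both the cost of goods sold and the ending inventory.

Sale 1 (120) [LIFO — newest first]: 120 @ $25.50 = $3,060.00
Sale 2 (197) [LIFO — newest first]: 197 @ $22.60 = $4,452.20
Sale 3 (227) [LIFO — newest first]: 227 @ $24.25 = $5,504.75
Total COGS = $3,060.00 + $4,452.20 + $5,504.75 = $13,016.95
Ending inventory: 75 @ $25.90 + 7 @ $25.50 + 19 @ $22.60 + 103 @ $24.25 + 228 @ $22.70 + 72 @ $25.70 = $12,074.15

COGS = $13,016.95; ending inventory = $12,074.15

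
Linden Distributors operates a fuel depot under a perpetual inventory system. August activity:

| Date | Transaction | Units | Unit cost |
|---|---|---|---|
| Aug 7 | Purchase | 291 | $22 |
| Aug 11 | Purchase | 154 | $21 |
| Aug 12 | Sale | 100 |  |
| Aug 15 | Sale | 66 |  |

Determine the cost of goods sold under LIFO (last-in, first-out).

COGS = $3,498

Aug 12, 100 sold [LIFO — newest first]: 100 @ $21 = $2,100
Aug 15, 66 sold [LIFO — newest first]: 54 @ $21 + 12 @ $22 = $1,398
Total COGS = $2,100 + $1,398 = $3,498
Ending inventory: 279 @ $22 = $6,138
Check: goods available $9,636 = COGS $3,498 + ending $6,138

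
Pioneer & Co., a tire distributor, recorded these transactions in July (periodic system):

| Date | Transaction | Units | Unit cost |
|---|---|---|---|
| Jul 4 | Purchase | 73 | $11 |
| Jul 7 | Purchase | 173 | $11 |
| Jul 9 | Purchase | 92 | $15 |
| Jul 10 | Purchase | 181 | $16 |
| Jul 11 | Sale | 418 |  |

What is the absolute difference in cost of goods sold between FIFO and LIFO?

$505

FIFO COGS: 73 @ $11 + 173 @ $11 + 92 @ $15 + 80 @ $16 = $5,366
LIFO COGS: 181 @ $16 + 92 @ $15 + 145 @ $11 = $5,871
Difference = |$5,366 − $5,871| = $505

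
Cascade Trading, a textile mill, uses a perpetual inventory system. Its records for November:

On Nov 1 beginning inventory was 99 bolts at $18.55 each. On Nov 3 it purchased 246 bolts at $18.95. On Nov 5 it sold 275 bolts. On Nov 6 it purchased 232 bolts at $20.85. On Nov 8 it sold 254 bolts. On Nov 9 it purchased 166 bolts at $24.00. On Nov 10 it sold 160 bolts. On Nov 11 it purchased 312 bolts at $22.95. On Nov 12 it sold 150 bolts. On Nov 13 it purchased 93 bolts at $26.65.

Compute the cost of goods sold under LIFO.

Nov 5, 275 sold [LIFO — newest first]: 246 @ $18.95 + 29 @ $18.55 = $5,199.65
Nov 8, 254 sold [LIFO — newest first]: 232 @ $20.85 + 22 @ $18.55 = $5,245.30
Nov 10, 160 sold [LIFO — newest first]: 160 @ $24.00 = $3,840.00
Nov 12, 150 sold [LIFO — newest first]: 150 @ $22.95 = $3,442.50
Total COGS = $5,199.65 + $5,245.30 + $3,840.00 + $3,442.50 = $17,727.45
Ending inventory: 48 @ $18.55 + 6 @ $24.00 + 162 @ $22.95 + 93 @ $26.65 = $7,230.75
Check: goods available $24,958.20 = COGS $17,727.45 + ending $7,230.75

COGS = $17,727.45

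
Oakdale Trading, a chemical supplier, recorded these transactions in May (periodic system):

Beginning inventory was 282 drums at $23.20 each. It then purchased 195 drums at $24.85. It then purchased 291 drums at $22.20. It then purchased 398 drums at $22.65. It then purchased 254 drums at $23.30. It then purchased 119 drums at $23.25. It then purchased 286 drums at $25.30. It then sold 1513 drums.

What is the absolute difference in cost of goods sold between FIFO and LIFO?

FIFO COGS: 282 @ $23.20 + 195 @ $24.85 + 291 @ $22.20 + 398 @ $22.65 + 254 @ $23.30 + 93 @ $23.25 = $34,943.50
LIFO COGS: 286 @ $25.30 + 119 @ $23.25 + 254 @ $23.30 + 398 @ $22.65 + 291 @ $22.20 + 165 @ $24.85 = $35,495.90
Difference = |$34,943.50 − $35,495.90| = $552.40

$552.40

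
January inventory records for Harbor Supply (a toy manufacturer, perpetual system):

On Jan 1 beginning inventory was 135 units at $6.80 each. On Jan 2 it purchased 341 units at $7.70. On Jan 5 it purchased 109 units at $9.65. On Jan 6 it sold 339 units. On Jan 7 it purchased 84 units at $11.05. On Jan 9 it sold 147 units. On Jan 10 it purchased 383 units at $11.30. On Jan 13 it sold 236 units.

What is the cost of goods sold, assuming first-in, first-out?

Jan 6, 339 sold [FIFO — oldest first]: 135 @ $6.80 + 204 @ $7.70 = $2,488.80
Jan 9, 147 sold [FIFO — oldest first]: 137 @ $7.70 + 10 @ $9.65 = $1,151.40
Jan 13, 236 sold [FIFO — oldest first]: 99 @ $9.65 + 84 @ $11.05 + 53 @ $11.30 = $2,482.45
Total COGS = $2,488.80 + $1,151.40 + $2,482.45 = $6,122.65
Ending inventory: 330 @ $11.30 = $3,729.00

COGS = $6,122.65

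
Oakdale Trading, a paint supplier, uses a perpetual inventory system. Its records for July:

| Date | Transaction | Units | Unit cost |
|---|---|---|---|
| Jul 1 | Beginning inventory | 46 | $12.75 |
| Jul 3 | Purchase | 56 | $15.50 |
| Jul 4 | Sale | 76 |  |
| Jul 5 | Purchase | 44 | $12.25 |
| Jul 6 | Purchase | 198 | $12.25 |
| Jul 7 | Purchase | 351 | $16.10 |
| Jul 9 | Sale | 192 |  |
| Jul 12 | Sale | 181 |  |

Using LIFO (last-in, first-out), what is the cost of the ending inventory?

Ending inventory = $3,026.50

Jul 4, 76 sold [LIFO — newest first]: 56 @ $15.50 + 20 @ $12.75 = $1,123.00
Jul 9, 192 sold [LIFO — newest first]: 192 @ $16.10 = $3,091.20
Jul 12, 181 sold [LIFO — newest first]: 159 @ $16.10 + 22 @ $12.25 = $2,829.40
Total COGS = $1,123.00 + $3,091.20 + $2,829.40 = $7,043.60
Ending inventory: 26 @ $12.75 + 44 @ $12.25 + 176 @ $12.25 = $3,026.50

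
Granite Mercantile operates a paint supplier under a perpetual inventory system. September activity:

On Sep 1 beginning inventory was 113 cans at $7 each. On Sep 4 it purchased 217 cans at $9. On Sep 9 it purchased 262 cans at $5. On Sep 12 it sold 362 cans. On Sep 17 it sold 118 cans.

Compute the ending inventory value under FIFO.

Sep 12, 362 sold [FIFO — oldest first]: 113 @ $7 + 217 @ $9 + 32 @ $5 = $2,904
Sep 17, 118 sold [FIFO — oldest first]: 118 @ $5 = $590
Total COGS = $2,904 + $590 = $3,494
Ending inventory: 112 @ $5 = $560
Check: goods available $4,054 = COGS $3,494 + ending $560

Ending inventory = $560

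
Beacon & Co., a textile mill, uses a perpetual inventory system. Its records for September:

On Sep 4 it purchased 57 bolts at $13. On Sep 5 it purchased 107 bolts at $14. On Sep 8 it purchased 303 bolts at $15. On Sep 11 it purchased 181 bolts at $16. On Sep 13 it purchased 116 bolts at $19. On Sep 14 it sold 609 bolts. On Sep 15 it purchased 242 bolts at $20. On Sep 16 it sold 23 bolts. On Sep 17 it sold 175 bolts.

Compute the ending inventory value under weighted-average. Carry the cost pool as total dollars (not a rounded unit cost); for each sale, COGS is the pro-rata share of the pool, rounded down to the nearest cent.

After Sep 4: 57 on hand, pool $741.00 (≈ $13.0000 each)
After Sep 5: 164 on hand, pool $2,239.00 (≈ $13.6524 each)
After Sep 8: 467 on hand, pool $6,784.00 (≈ $14.5268 each)
After Sep 11: 648 on hand, pool $9,680.00 (≈ $14.9383 each)
After Sep 13: 764 on hand, pool $11,884.00 (≈ $15.5550 each)
Sep 14, sell 609: 609/764 × $11,884.00 → $9,472.97
After Sep 15: 397 on hand, pool $7,251.03 (≈ $18.2646 each)
Sep 16, sell 23: 23/397 × $7,251.03 → $420.08
Sep 17, sell 175: 175/374 × $6,830.95 → $3,196.30
Total COGS = $9,472.97 + $420.08 + $3,196.30 = $13,089.35
Ending inventory (cost pool remaining) = $3,634.65

Ending inventory = $3,634.65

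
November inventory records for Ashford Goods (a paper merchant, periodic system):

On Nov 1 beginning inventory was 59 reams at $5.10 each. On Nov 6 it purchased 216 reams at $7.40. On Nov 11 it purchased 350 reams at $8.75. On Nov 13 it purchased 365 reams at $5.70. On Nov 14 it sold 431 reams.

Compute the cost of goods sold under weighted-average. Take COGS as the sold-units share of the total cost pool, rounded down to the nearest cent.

Nov 14, sell 431: 431/990 × $7,042.30 → $3,065.89
Ending inventory (cost pool remaining) = $3,976.41
Check: goods available $7,042.30 = COGS $3,065.89 + ending $3,976.41

COGS = $3,065.89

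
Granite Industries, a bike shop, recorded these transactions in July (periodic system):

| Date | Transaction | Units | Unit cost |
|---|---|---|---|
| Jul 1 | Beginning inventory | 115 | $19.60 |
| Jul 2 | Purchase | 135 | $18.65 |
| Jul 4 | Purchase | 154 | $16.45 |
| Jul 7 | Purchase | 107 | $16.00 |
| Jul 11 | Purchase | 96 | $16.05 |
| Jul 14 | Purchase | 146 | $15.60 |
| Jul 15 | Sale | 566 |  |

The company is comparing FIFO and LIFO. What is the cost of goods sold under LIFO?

FIFO COGS: 115 @ $19.60 + 135 @ $18.65 + 154 @ $16.45 + 107 @ $16.00 + 55 @ $16.05 = $9,899.80
LIFO COGS: 146 @ $15.60 + 96 @ $16.05 + 107 @ $16.00 + 154 @ $16.45 + 63 @ $18.65 = $9,238.65

COGS = $9,238.65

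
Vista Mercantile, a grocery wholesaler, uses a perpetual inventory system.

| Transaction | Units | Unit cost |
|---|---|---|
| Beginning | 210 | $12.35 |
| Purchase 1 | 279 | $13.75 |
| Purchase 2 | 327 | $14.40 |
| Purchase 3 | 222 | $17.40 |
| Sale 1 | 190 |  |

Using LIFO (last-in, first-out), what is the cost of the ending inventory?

Sale 1 (190) [LIFO — newest first]: 190 @ $17.40 = $3,306.00
Ending inventory: 210 @ $12.35 + 279 @ $13.75 + 327 @ $14.40 + 32 @ $17.40 = $11,695.35

Ending inventory = $11,695.35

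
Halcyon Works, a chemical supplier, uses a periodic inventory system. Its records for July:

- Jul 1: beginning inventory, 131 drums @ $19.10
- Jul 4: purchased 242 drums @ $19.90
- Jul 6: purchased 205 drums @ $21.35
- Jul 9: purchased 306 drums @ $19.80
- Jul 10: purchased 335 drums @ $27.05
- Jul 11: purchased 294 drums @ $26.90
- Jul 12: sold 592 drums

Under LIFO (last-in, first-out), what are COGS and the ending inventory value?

COGS = $15,969.50; ending inventory = $18,754.30

Jul 12, 592 sold [LIFO — newest first]: 294 @ $26.90 + 298 @ $27.05 = $15,969.50
Ending inventory: 131 @ $19.10 + 242 @ $19.90 + 205 @ $21.35 + 306 @ $19.80 + 37 @ $27.05 = $18,754.30
Check: goods available $34,723.80 = COGS $15,969.50 + ending $18,754.30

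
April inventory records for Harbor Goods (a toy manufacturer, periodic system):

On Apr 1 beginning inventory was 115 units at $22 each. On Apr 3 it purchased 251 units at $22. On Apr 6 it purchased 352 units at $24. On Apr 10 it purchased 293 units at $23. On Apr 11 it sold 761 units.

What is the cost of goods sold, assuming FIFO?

Apr 11, 761 sold [FIFO — oldest first]: 115 @ $22 + 251 @ $22 + 352 @ $24 + 43 @ $23 = $17,489
Ending inventory: 250 @ $23 = $5,750

COGS = $17,489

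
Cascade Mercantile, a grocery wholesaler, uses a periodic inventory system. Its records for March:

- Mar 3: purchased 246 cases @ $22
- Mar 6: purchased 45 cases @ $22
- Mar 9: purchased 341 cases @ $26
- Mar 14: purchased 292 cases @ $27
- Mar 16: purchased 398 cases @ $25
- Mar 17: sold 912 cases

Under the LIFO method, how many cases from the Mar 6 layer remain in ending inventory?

45

Mar 17, 912 sold [LIFO — newest first]: 398 @ $25 + 292 @ $27 + 222 @ $26 = $23,606
Ending inventory: 246 @ $22 + 45 @ $22 + 119 @ $26 = $9,496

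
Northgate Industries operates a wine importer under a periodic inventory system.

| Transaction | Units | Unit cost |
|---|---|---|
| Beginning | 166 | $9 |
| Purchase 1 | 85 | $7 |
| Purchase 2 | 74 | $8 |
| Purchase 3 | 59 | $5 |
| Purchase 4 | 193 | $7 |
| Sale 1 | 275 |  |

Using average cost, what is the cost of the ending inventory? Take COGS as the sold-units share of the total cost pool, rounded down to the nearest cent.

Ending inventory = $2,264.74

Sale 1, sell 275: 275/577 × $4,327.00 → $2,062.26
Ending inventory (cost pool remaining) = $2,264.74
Check: goods available $4,327.00 = COGS $2,062.26 + ending $2,264.74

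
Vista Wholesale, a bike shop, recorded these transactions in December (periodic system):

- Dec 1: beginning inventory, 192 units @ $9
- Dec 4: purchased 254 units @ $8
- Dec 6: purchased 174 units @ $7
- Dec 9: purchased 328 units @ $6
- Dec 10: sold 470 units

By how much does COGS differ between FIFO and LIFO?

$966

FIFO COGS: 192 @ $9 + 254 @ $8 + 24 @ $7 = $3,928
LIFO COGS: 328 @ $6 + 142 @ $7 = $2,962
Difference = |$3,928 − $2,962| = $966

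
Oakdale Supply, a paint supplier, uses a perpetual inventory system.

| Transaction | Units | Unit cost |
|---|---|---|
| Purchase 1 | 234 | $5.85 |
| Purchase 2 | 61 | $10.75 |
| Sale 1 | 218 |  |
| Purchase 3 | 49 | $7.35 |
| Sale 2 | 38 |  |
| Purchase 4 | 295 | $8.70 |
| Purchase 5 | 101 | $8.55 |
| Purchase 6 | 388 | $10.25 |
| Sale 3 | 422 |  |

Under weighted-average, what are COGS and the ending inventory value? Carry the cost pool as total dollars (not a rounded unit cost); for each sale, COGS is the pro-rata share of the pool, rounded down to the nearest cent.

COGS = $5,649.12; ending inventory = $4,142.73

After Purchase 1: 234 on hand, pool $1,368.90 (≈ $5.8500 each)
After Purchase 2: 295 on hand, pool $2,024.65 (≈ $6.8632 each)
Sale 1, sell 218: 218/295 × $2,024.65 → $1,496.18
After Purchase 3: 126 on hand, pool $888.62 (≈ $7.0525 each)
Sale 2, sell 38: 38/126 × $888.62 → $267.99
After Purchase 4: 383 on hand, pool $3,187.13 (≈ $8.3215 each)
After Purchase 5: 484 on hand, pool $4,050.68 (≈ $8.3692 each)
After Purchase 6: 872 on hand, pool $8,027.68 (≈ $9.2061 each)
Sale 3, sell 422: 422/872 × $8,027.68 → $3,884.95
Total COGS = $1,496.18 + $267.99 + $3,884.95 = $5,649.12
Ending inventory (cost pool remaining) = $4,142.73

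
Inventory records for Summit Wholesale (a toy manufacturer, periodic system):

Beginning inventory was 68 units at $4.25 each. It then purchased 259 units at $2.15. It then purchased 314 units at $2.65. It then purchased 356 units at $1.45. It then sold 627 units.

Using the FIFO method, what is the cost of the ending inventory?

Sale 1 (627) [FIFO — oldest first]: 68 @ $4.25 + 259 @ $2.15 + 300 @ $2.65 = $1,640.85
Ending inventory: 14 @ $2.65 + 356 @ $1.45 = $553.30

Ending inventory = $553.30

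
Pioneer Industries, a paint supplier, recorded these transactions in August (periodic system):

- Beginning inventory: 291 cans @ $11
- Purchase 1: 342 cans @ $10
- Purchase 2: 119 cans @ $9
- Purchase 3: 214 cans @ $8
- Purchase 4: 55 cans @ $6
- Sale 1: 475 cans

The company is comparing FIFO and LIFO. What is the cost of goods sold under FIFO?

FIFO COGS: 291 @ $11 + 184 @ $10 = $5,041
LIFO COGS: 55 @ $6 + 214 @ $8 + 119 @ $9 + 87 @ $10 = $3,983

COGS = $5,041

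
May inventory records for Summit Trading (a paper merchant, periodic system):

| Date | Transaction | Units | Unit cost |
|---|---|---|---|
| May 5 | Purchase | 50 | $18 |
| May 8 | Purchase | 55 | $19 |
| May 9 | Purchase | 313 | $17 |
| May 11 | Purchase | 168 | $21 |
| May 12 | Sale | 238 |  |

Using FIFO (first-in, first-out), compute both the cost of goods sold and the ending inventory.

May 12, 238 sold [FIFO — oldest first]: 50 @ $18 + 55 @ $19 + 133 @ $17 = $4,206
Ending inventory: 180 @ $17 + 168 @ $21 = $6,588

COGS = $4,206; ending inventory = $6,588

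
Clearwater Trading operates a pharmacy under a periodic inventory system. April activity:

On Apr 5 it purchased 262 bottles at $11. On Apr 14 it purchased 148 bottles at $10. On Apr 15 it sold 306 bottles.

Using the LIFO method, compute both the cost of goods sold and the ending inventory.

COGS = $3,218; ending inventory = $1,144

Apr 15, 306 sold [LIFO — newest first]: 148 @ $10 + 158 @ $11 = $3,218
Ending inventory: 104 @ $11 = $1,144
Check: goods available $4,362 = COGS $3,218 + ending $1,144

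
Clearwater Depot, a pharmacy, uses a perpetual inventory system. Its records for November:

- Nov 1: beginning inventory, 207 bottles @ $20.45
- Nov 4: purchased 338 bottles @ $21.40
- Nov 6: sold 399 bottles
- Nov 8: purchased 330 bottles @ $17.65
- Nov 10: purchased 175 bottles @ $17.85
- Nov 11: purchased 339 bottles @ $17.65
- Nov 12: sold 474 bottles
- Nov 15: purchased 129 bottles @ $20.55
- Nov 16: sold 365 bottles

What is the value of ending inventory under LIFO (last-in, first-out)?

Ending inventory = $5,350.80

Nov 6, 399 sold [LIFO — newest first]: 338 @ $21.40 + 61 @ $20.45 = $8,480.65
Nov 12, 474 sold [LIFO — newest first]: 339 @ $17.65 + 135 @ $17.85 = $8,393.10
Nov 16, 365 sold [LIFO — newest first]: 129 @ $20.55 + 40 @ $17.85 + 196 @ $17.65 = $6,824.35
Total COGS = $8,480.65 + $8,393.10 + $6,824.35 = $23,698.10
Ending inventory: 146 @ $20.45 + 134 @ $17.65 = $5,350.80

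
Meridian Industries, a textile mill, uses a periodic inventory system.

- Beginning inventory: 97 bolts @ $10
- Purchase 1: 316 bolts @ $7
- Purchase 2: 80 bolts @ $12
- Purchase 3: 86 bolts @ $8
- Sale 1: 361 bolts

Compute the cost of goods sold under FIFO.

COGS = $2,818

Sale 1 (361) [FIFO — oldest first]: 97 @ $10 + 264 @ $7 = $2,818
Ending inventory: 52 @ $7 + 80 @ $12 + 86 @ $8 = $2,012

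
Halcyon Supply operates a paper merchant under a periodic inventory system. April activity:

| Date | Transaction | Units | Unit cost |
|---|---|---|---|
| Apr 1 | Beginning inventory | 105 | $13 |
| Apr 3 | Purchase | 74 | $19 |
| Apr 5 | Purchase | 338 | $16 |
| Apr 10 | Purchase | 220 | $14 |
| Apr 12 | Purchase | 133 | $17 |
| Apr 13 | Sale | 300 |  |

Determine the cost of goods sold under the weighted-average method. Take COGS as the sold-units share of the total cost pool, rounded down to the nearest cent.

COGS = $4,662.06

Apr 13, sell 300: 300/870 × $13,520.00 → $4,662.06
Ending inventory (cost pool remaining) = $8,857.94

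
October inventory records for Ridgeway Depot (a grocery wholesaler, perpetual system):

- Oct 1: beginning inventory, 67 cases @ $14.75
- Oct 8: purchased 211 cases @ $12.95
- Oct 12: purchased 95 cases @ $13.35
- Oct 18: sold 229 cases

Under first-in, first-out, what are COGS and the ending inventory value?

Oct 18, 229 sold [FIFO — oldest first]: 67 @ $14.75 + 162 @ $12.95 = $3,086.15
Ending inventory: 49 @ $12.95 + 95 @ $13.35 = $1,902.80

COGS = $3,086.15; ending inventory = $1,902.80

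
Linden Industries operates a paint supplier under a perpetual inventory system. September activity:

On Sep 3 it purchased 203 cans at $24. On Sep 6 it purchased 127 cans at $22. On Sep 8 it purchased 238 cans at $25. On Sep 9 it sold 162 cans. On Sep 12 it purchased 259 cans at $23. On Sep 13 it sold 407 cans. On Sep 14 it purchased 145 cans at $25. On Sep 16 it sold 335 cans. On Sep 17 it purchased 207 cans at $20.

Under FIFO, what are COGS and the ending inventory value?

Sep 9, 162 sold [FIFO — oldest first]: 162 @ $24 = $3,888
Sep 13, 407 sold [FIFO — oldest first]: 41 @ $24 + 127 @ $22 + 238 @ $25 + 1 @ $23 = $9,751
Sep 16, 335 sold [FIFO — oldest first]: 258 @ $23 + 77 @ $25 = $7,859
Total COGS = $3,888 + $9,751 + $7,859 = $21,498
Ending inventory: 68 @ $25 + 207 @ $20 = $5,840

COGS = $21,498; ending inventory = $5,840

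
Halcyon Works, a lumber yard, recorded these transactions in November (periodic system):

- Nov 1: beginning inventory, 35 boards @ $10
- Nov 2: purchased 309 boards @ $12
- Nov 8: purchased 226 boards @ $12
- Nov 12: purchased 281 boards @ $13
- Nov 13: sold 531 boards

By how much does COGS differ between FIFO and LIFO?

$351

FIFO COGS: 35 @ $10 + 309 @ $12 + 187 @ $12 = $6,302
LIFO COGS: 281 @ $13 + 226 @ $12 + 24 @ $12 = $6,653
Difference = |$6,302 − $6,653| = $351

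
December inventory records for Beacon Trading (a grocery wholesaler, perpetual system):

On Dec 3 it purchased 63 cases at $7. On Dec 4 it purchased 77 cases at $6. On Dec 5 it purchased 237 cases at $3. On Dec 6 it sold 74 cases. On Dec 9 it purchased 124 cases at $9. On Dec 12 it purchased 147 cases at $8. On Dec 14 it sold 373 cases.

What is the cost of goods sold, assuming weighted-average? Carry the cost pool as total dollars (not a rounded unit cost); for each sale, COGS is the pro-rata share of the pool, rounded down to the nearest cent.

COGS = $2,649.15

After Dec 3: 63 on hand, pool $441.00 (≈ $7.0000 each)
After Dec 4: 140 on hand, pool $903.00 (≈ $6.4500 each)
After Dec 5: 377 on hand, pool $1,614.00 (≈ $4.2812 each)
Dec 6, sell 74: 74/377 × $1,614.00 → $316.80
After Dec 9: 427 on hand, pool $2,413.20 (≈ $5.6515 each)
After Dec 12: 574 on hand, pool $3,589.20 (≈ $6.2530 each)
Dec 14, sell 373: 373/574 × $3,589.20 → $2,332.35
Total COGS = $316.80 + $2,332.35 = $2,649.15
Ending inventory (cost pool remaining) = $1,256.85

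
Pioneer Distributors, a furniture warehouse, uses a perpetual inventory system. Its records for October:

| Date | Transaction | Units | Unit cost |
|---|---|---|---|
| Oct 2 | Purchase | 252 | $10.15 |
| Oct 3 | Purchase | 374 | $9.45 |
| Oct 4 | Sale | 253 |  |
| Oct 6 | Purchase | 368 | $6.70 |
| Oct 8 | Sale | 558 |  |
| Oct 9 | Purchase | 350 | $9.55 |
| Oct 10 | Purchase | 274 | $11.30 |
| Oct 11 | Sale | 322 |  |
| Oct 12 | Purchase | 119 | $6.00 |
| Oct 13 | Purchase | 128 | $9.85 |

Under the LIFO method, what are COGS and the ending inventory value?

Oct 4, 253 sold [LIFO — newest first]: 253 @ $9.45 = $2,390.85
Oct 8, 558 sold [LIFO — newest first]: 368 @ $6.70 + 121 @ $9.45 + 69 @ $10.15 = $4,309.40
Oct 11, 322 sold [LIFO — newest first]: 274 @ $11.30 + 48 @ $9.55 = $3,554.60
Total COGS = $2,390.85 + $4,309.40 + $3,554.60 = $10,254.85
Ending inventory: 183 @ $10.15 + 302 @ $9.55 + 119 @ $6.00 + 128 @ $9.85 = $6,716.35

COGS = $10,254.85; ending inventory = $6,716.35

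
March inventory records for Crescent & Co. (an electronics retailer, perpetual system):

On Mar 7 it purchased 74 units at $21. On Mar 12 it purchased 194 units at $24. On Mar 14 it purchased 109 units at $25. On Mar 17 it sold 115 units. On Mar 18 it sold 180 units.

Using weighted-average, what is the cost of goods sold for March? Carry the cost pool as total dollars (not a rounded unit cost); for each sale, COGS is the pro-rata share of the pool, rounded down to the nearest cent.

After Mar 7: 74 on hand, pool $1,554.00 (≈ $21.0000 each)
After Mar 12: 268 on hand, pool $6,210.00 (≈ $23.1716 each)
After Mar 14: 377 on hand, pool $8,935.00 (≈ $23.7003 each)
Mar 17, sell 115: 115/377 × $8,935.00 → $2,725.53
Mar 18, sell 180: 180/262 × $6,209.47 → $4,266.04
Total COGS = $2,725.53 + $4,266.04 = $6,991.57
Ending inventory (cost pool remaining) = $1,943.43

COGS = $6,991.57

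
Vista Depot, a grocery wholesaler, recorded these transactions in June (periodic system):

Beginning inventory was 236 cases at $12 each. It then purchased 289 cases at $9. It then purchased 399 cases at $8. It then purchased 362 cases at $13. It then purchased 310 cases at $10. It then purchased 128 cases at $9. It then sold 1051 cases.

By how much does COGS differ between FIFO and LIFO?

$690

FIFO COGS: 236 @ $12 + 289 @ $9 + 399 @ $8 + 127 @ $13 = $10,276
LIFO COGS: 128 @ $9 + 310 @ $10 + 362 @ $13 + 251 @ $8 = $10,966
Difference = |$10,276 − $10,966| = $690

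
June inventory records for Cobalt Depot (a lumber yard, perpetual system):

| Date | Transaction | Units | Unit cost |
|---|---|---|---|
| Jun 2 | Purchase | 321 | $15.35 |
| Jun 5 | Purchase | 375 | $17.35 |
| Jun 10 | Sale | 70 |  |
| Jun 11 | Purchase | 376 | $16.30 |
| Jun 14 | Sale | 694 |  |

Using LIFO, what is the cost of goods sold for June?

Jun 10, 70 sold [LIFO — newest first]: 70 @ $17.35 = $1,214.50
Jun 14, 694 sold [LIFO — newest first]: 376 @ $16.30 + 305 @ $17.35 + 13 @ $15.35 = $11,620.10
Total COGS = $1,214.50 + $11,620.10 = $12,834.60
Ending inventory: 308 @ $15.35 = $4,727.80
Check: goods available $17,562.40 = COGS $12,834.60 + ending $4,727.80

COGS = $12,834.60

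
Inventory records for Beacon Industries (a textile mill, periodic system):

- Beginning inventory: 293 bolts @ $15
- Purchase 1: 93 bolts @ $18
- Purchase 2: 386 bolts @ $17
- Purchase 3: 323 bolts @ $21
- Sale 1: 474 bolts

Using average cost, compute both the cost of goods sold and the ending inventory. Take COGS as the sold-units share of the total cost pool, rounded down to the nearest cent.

Sale 1, sell 474: 474/1095 × $19,414.00 → $8,403.86
Ending inventory (cost pool remaining) = $11,010.14

COGS = $8,403.86; ending inventory = $11,010.14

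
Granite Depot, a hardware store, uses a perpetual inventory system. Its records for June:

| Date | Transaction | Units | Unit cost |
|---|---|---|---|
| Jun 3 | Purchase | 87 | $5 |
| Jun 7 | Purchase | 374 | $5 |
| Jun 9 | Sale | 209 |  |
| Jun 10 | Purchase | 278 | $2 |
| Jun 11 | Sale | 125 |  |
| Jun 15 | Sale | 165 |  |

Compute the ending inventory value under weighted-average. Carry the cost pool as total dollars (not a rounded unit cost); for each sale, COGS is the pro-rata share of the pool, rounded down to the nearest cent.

Ending inventory = $822.35

After Jun 3: 87 on hand, pool $435.00 (≈ $5.0000 each)
After Jun 7: 461 on hand, pool $2,305.00 (≈ $5.0000 each)
Jun 9, sell 209: 209/461 × $2,305.00 → $1,045.00
After Jun 10: 530 on hand, pool $1,816.00 (≈ $3.4264 each)
Jun 11, sell 125: 125/530 × $1,816.00 → $428.30
Jun 15, sell 165: 165/405 × $1,387.70 → $565.35
Total COGS = $1,045.00 + $428.30 + $565.35 = $2,038.65
Ending inventory (cost pool remaining) = $822.35
Check: goods available $2,861.00 = COGS $2,038.65 + ending $822.35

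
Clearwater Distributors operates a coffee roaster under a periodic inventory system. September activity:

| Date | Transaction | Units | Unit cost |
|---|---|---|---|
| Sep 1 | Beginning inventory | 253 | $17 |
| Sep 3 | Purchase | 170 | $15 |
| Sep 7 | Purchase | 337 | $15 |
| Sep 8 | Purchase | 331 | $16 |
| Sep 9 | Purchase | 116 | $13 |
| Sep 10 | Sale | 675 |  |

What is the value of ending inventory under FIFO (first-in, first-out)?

Ending inventory = $8,079

Sep 10, 675 sold [FIFO — oldest first]: 253 @ $17 + 170 @ $15 + 252 @ $15 = $10,631
Ending inventory: 85 @ $15 + 331 @ $16 + 116 @ $13 = $8,079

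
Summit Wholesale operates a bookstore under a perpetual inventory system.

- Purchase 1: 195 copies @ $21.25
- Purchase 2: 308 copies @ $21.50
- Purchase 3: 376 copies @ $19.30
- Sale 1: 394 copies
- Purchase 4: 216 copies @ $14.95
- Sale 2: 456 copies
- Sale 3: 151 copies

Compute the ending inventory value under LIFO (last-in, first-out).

Ending inventory = $1,997.50

Sale 1 (394) [LIFO — newest first]: 376 @ $19.30 + 18 @ $21.50 = $7,643.80
Sale 2 (456) [LIFO — newest first]: 216 @ $14.95 + 240 @ $21.50 = $8,389.20
Sale 3 (151) [LIFO — newest first]: 50 @ $21.50 + 101 @ $21.25 = $3,221.25
Total COGS = $7,643.80 + $8,389.20 + $3,221.25 = $19,254.25
Ending inventory: 94 @ $21.25 = $1,997.50
Check: goods available $21,251.75 = COGS $19,254.25 + ending $1,997.50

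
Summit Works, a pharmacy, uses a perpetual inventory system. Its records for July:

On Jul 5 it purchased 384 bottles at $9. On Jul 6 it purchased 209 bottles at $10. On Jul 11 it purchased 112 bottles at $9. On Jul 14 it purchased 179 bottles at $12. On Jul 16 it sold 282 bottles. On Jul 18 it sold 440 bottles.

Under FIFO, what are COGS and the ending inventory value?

Jul 16, 282 sold [FIFO — oldest first]: 282 @ $9 = $2,538
Jul 18, 440 sold [FIFO — oldest first]: 102 @ $9 + 209 @ $10 + 112 @ $9 + 17 @ $12 = $4,220
Total COGS = $2,538 + $4,220 = $6,758
Ending inventory: 162 @ $12 = $1,944

COGS = $6,758; ending inventory = $1,944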